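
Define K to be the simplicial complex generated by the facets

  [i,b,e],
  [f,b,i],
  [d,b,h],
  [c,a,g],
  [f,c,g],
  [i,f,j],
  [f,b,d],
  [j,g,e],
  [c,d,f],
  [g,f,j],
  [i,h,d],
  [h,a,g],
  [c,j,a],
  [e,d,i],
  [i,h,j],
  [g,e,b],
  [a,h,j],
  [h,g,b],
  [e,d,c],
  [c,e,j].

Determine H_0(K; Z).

H_0 = Z.

Fix the vertex order a < b < c < d < e < f < g < h < i < j and write every simplex with vertices in increasing order. Then dim K = 2 and the simplices of K are:

  0-simplices (10): a, b, c, d, e, f, g, h, i, j
  1-simplices (30): ac, ag, ah, aj, bd, be, bf, bg, bh, bi, cd, ce, cf, cg, cj, de, df, dh, di, eg, ei, ej, fg, fi, fj, gh, gj, hi, hj, ij
  2-simplices (20): acg, acj, agh, ahj, bdf, bdh, beg, bei, bfi, bgh, cde, cdf, cej, cfg, dei, dhi, egj, fgj, fij, hij

Hence C_0 ≅ Z^10, C_1 ≅ Z^30, C_2 ≅ Z^20.

The boundary map ∂_1: C_1 → C_0 is given by ∂[p,q] = [q] − [p].
This gives a 10×30 integer matrix of rank 9; reducing to Smith normal form yields diagonal entries (1,1,1,1,1,1,1,1,1).

The boundary map ∂_2: C_2 → C_1 acts by ∂[p,q,r] = [q,r] − [p,r] + [p,q]. For instance
  ∂beg = eg − bg + be,
  ∂dhi = hi − di + dh.
This gives a 30×20 integer matrix of rank 20; reducing to Smith normal form yields diagonal entries (1,1,1,1,1,1,1,1,1,1,1,1,1,1,1,1,1,1,1,2).

Now H_k = ker ∂_k / im ∂_{k+1}, so:

  H_0: rank C_0 − rank ∂_1 = 10 − 9 = 1, and the invariant factors of ∂_1 are all 1, so H_0 ≅ Z.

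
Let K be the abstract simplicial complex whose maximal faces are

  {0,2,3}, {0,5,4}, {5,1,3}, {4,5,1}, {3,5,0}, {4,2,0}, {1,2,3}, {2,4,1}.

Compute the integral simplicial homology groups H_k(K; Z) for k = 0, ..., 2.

K has 6 vertices, 12 edges, 8 triangles.
rank ∂_0 = 0, rank ∂_1 = 5 ⇒ b_0 = 6 − 0 − 5 = 1; all invariant factors of ∂_1 are 1 so no torsion. So H_0 ≅ Z.
rank ∂_1 = 5, rank ∂_2 = 7 ⇒ b_1 = 12 − 5 − 7 = 0; all invariant factors of ∂_2 are 1 so no torsion. So H_1 ≅ 0.
rank ∂_2 = 7, rank ∂_3 = 0 ⇒ b_2 = 8 − 7 − 0 = 1. So H_2 ≅ Z.

H_0 ≅ Z,  H_1 = 0,  H_2 ≅ Z.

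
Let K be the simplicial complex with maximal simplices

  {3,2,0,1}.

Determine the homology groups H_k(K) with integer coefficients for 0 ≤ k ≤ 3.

Take the total order 0 < 1 < 2 < 3 on the vertex set. Then K (dimension 3) consists of the simplices:

  0-simplices (4): [0], [1], [2], [3]
  1-simplices (6): [0,1], [0,2], [0,3], [1,2], [1,3], [2,3]
  2-simplices (4): [0,1,2], [0,1,3], [0,2,3], [1,2,3]
  3-simplices (1): [0,1,2,3]

so the chain groups are C_0 ≅ Z^4, C_1 ≅ Z^6, C_2 ≅ Z^4, C_3 ≅ Z^1.

The boundary map ∂_1: C_1 → C_0 maps an edge to its endpoints' difference, ∂[p,q] = q − p.
This gives a 4×6 integer matrix of rank 3; reducing to Smith normal form yields diagonal entries (1,1,1).

Boundary ∂_2: C_2 → C_1 sends each 2-simplex [p,q,r] to [q,r] − [p,r] + [p,q]. For instance
  ∂[0,1,3] = [1,3] − [0,3] + [0,1],
  ∂[0,1,2] = [1,2] − [0,2] + [0,1].
This gives a 6×4 integer matrix of rank 3; reducing to Smith normal form yields diagonal entries (1,1,1).

Boundary ∂_3: C_3 → C_2 sends each 3-simplex σ to the alternating sum Σ_i (−1)^i (σ with its i-th vertex removed). For instance
  ∂[0,1,2,3] = [1,2,3] − [0,2,3] + [0,1,3] − [0,1,2].
The 4×1 boundary matrix has rank 1 and Smith normal form diag(1).

Now H_k = ker ∂_k / im ∂_{k+1}, so:

  H_0: rank C_0 − rank ∂_1 = 4 − 3 = 1, and the invariant factors of ∂_1 are all 1, so H_0 ≅ Z.
  H_1: rank ker ∂_1 − rank ∂_2 = (6 − 3) − 3 = 0, and the invariant factors of ∂_2 are all 1, so H_1 ≅ 0.
  H_2: rank ker ∂_2 − rank ∂_3 = (4 − 3) − 1 = 0, and the invariant factors of ∂_3 are all 1, so H_2 ≅ 0.
  H_3: rank ker ∂_3 − rank ∂_4 = (1 − 1) − 0 = 0, and there is no ∂_4, so H_3 ≅ 0.

H_0 = Z,  H_1 = 0,  H_2 = 0,  H_3 = 0.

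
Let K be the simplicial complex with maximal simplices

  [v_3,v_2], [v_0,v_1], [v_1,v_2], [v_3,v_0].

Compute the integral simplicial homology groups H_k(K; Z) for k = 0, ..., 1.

K has 4 vertices, 4 edges.
rank ∂_0 = 0, rank ∂_1 = 3 ⇒ b_0 = 4 − 0 − 3 = 1; all invariant factors of ∂_1 are 1 so no torsion. So H_0 ≅ Z.
rank ∂_1 = 3, rank ∂_2 = 0 ⇒ b_1 = 4 − 3 − 0 = 1. So H_1 ≅ Z.

H_0 ≅ Z,  H_1 ≅ Z.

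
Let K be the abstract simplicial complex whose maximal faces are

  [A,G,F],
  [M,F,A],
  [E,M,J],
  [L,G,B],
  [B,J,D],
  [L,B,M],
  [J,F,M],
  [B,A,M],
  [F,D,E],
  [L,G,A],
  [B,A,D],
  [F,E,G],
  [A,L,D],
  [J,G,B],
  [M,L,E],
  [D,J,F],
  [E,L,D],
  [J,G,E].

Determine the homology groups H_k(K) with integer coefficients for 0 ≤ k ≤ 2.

H_0 = Z,  H_1 = Z ⊕ Z/2,  H_2 = 0.

Fix the vertex order A < B < D < E < F < G < J < L < M and write every simplex with vertices in increasing order. Then dim K = 2 and the simplices of K are:

  0-simplices (9): A, B, D, E, F, G, J, L, M
  1-simplices (27): AB, AD, AF, AG, AL, AM, BD, BG, BJ, BL, BM, DE, DF, DJ, DL, EF, EG, EJ, EL, EM, FG, FJ, FM, GJ, GL, JM, LM
  2-simplices (18): ABD, ABM, ADL, AFG, AFM, AGL, BDJ, BGJ, BGL, BLM, DEF, DEL, DFJ, EFG, EGJ, EJM, ELM, FJM

so the chain groups are C_0 ≅ Z^9, C_1 ≅ Z^27, C_2 ≅ Z^18.

The boundary map ∂_1: C_1 → C_0 is given by ∂[p,q] = [q] − [p].
This gives a 9×27 integer matrix of rank 8; reducing to Smith normal form yields diagonal entries (1,1,1,1,1,1,1,1).

∂_2: C_2 → C_1 maps a triangle to the signed sum of its edges. For instance
  ∂BLM = LM − BM + BL,
  ∂EFG = FG − EG + EF.
The resulting 27×18 matrix has rank 18, and its Smith normal form has invariant factors (1,1,1,1,1,1,1,1,1,1,1,1,1,1,1,1,1,2).

Computing H_k = (kernel of ∂_k) / (image of ∂_{k+1}):

  H_0: rank C_0 − rank ∂_1 = 9 − 8 = 1, and the invariant factors of ∂_1 are all 1, so H_0 ≅ Z.
  H_1: rank ker ∂_1 − rank ∂_2 = (27 − 8) − 18 = 1, and ∂_2 has invariant factor 2 > 1, so H_1 ≅ Z ⊕ Z/2.
  H_2: rank ker ∂_2 − rank ∂_3 = (18 − 18) − 0 = 0, and there is no ∂_3, so H_2 ≅ 0.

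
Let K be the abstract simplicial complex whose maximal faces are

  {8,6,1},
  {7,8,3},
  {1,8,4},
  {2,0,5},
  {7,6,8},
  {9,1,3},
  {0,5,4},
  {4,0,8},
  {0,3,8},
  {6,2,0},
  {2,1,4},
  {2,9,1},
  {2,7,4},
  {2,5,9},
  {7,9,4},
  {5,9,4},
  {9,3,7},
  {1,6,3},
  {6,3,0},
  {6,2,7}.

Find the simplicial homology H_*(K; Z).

Fix the vertex order 0 < 1 < 2 < 3 < 4 < 5 < 6 < 7 < 8 < 9 and write every simplex with vertices in increasing order. Then dim K = 2 and the simplices of K are:

  0-simplices (10): [0], [1], [2], [3], [4], [5], [6], [7], [8], [9]
  1-simplices (30): (30 of them)
  2-simplices (20): (20 of them)

so the chain groups are C_0 ≅ Z^10, C_1 ≅ Z^30, C_2 ≅ Z^20.

Boundary ∂_1: C_1 → C_0 sends each edge [p,q] (with p < q) to q − p. For instance
  ∂[3,6] = [6] − [3].
This gives a 10×30 integer matrix of rank 9; reducing to Smith normal form yields diagonal entries (1,1,1,1,1,1,1,1,1).

Boundary ∂_2: C_2 → C_1 maps a triangle to the signed sum of its edges. For instance
  ∂[0,2,6] = [2,6] − [0,6] + [0,2],
  ∂[1,4,8] = [4,8] − [1,8] + [1,4].
This gives a 30×20 integer matrix of rank 20; reducing to Smith normal form yields diagonal entries (1,1,1,1,1,1,1,1,1,1,1,1,1,1,1,1,1,1,1,2).

Now H_k = ker ∂_k / im ∂_{k+1}, so:

  H_0: rank C_0 − rank ∂_1 = 10 − 9 = 1, and the invariant factors of ∂_1 are all 1, so H_0 = Z.
  H_1: rank ker ∂_1 − rank ∂_2 = (30 − 9) − 20 = 1, and ∂_2 has invariant factor 2 > 1, so H_1 = Z ⊕ Z_2.
  H_2: rank ker ∂_2 − rank ∂_3 = (20 − 20) − 0 = 0, and there is no ∂_3, so H_2 = 0.

As a check, the Euler characteristic is 10 − 30 + 20 = 0, which agrees with 1 − 1 + 0 = 0.

H_0 = Z,  H_1 = Z ⊕ Z_2,  H_2 = 0.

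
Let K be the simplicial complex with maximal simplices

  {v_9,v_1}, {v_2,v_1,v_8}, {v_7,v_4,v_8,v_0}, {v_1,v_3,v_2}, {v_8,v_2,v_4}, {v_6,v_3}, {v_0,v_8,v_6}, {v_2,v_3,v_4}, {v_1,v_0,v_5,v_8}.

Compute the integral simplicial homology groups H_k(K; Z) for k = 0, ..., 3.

H_0 = Z,  H_1 = Z,  H_2 = 0,  H_3 = 0.

K has 10 vertices, 21 edges, 13 triangles, 2 3-simplices.
rank ∂_0 = 0, rank ∂_1 = 9 ⇒ b_0 = 10 − 0 − 9 = 1; all invariant factors of ∂_1 are 1 so no torsion. So H_0 ≅ Z.
rank ∂_1 = 9, rank ∂_2 = 11 ⇒ b_1 = 21 − 9 − 11 = 1; all invariant factors of ∂_2 are 1 so no torsion. So H_1 ≅ Z.
rank ∂_2 = 11, rank ∂_3 = 2 ⇒ b_2 = 13 − 11 − 2 = 0; all invariant factors of ∂_3 are 1 so no torsion. So H_2 ≅ 0.
rank ∂_3 = 2, rank ∂_4 = 0 ⇒ b_3 = 2 − 2 − 0 = 0. So H_3 ≅ 0.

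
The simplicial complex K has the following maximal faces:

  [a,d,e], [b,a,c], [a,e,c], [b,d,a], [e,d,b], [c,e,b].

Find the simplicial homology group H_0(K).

Fix the vertex order a < b < c < d < e and write every simplex with vertices in increasing order. Then dim K = 2 and the simplices of K are:

  0-simplices (5): a, b, c, d, e
  1-simplices (9): ab, ac, ad, ae, bc, bd, be, ce, de
  2-simplices (6): abc, abd, ace, ade, bce, bde

Hence C_0 ≅ Z^5, C_1 ≅ Z^9, C_2 ≅ Z^6.

∂_1: C_1 → C_0 is given by ∂[p,q] = [q] − [p]. For instance
  ∂bd = d − b.
As a 5×9 matrix over Z this has rank 4, with invariant factors (1,1,1,1).

Boundary ∂_2: C_2 → C_1 sends each 2-simplex [p,q,r] to [q,r] − [p,r] + [p,q]. For instance
  ∂abd = bd − ad + ab,
  ∂abc = bc − ac + ab.
As a 9×6 matrix over Z this has rank 5, with invariant factors (1,1,1,1,1).

Reading off H_k = ker ∂_k / im ∂_{k+1}:

  H_0: rank C_0 − rank ∂_1 = 5 − 4 = 1, and the invariant factors of ∂_1 are all 1, so H_0 ≅ Z.

(K is a triangulation of the 2-sphere S^2.)

H_0 ≅ Z.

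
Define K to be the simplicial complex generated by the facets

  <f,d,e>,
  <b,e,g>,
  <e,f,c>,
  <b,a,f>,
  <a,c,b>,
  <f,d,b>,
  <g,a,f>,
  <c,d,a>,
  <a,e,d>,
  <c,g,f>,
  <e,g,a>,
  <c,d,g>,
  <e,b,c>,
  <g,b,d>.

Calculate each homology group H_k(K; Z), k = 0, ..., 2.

Order the vertices as a < b < c < d < e < f < g. Listing each simplex with vertices in this order, K has dimension 2 with simplices:

  0-simplices (7): a, b, c, d, e, f, g
  1-simplices (21): ab, ac, ad, ae, af, ag, bc, bd, be, bf, bg, cd, ce, cf, cg, de, df, dg, ef, eg, fg
  2-simplices (14): abc, abf, acd, ade, aeg, afg, bce, bdf, bdg, beg, cdg, cef, cfg, def

Hence C_0 ≅ Z^7, C_1 ≅ Z^21, C_2 ≅ Z^14.

Boundary ∂_1: C_1 → C_0 is given by ∂[p,q] = [q] − [p].
The 7×21 boundary matrix has rank 6 and Smith normal form diag(1,1,1,1,1,1).

∂_2: C_2 → C_1 acts by ∂[p,q,r] = [q,r] − [p,r] + [p,q]. For instance
  ∂abf = bf − af + ab,
  ∂abc = bc − ac + ab.
As a 21×14 matrix over Z this has rank 13, with invariant factors (1,1,1,1,1,1,1,1,1,1,1,1,1).

From H_k ≅ ker(∂_k) / im(∂_{k+1}) we obtain:

  H_0: rank C_0 − rank ∂_1 = 7 − 6 = 1, and the invariant factors of ∂_1 are all 1, so H_0 ≅ Z.
  H_1: rank ker ∂_1 − rank ∂_2 = (21 − 6) − 13 = 2, and the invariant factors of ∂_2 are all 1, so H_1 ≅ Z^2.
  H_2: rank ker ∂_2 − rank ∂_3 = (14 − 13) − 0 = 1, and there is no ∂_3, so H_2 ≅ Z.

H_0 = Z,  H_1 = Z^2,  H_2 = Z.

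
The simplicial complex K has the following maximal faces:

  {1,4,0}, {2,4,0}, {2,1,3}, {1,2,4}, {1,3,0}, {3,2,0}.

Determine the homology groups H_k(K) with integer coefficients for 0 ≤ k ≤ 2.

H_0 = Z,  H_1 = 0,  H_2 = Z.

Order the vertices as 0 < 1 < 2 < 3 < 4. Listing each simplex with vertices in this order, K has dimension 2 with simplices:

  0-simplices (5): [0], [1], [2], [3], [4]
  1-simplices (9): [0,1], [0,2], [0,3], [0,4], [1,2], [1,3], [1,4], [2,3], [2,4]
  2-simplices (6): [0,1,3], [0,1,4], [0,2,3], [0,2,4], [1,2,3], [1,2,4]

so the chain groups are C_0 ≅ Z^5, C_1 ≅ Z^9, C_2 ≅ Z^6.

∂_1: C_1 → C_0 is given by ∂[p,q] = [q] − [p]. For instance
  ∂[0,3] = [3] − [0].
This gives a 5×9 integer matrix of rank 4; reducing to Smith normal form yields diagonal entries (1,1,1,1).

The boundary map ∂_2: C_2 → C_1 acts by ∂[p,q,r] = [q,r] − [p,r] + [p,q]. For instance
  ∂[0,1,4] = [1,4] − [0,4] + [0,1],
  ∂[1,2,3] = [2,3] − [1,3] + [1,2].
This gives a 9×6 integer matrix of rank 5; reducing to Smith normal form yields diagonal entries (1,1,1,1,1).

Now H_k = ker ∂_k / im ∂_{k+1}, so:

  H_0: rank C_0 − rank ∂_1 = 5 − 4 = 1, and the invariant factors of ∂_1 are all 1, so H_0 = Z.
  H_1: rank ker ∂_1 − rank ∂_2 = (9 − 4) − 5 = 0, and the invariant factors of ∂_2 are all 1, so H_1 = 0.
  H_2: rank ker ∂_2 − rank ∂_3 = (6 − 5) − 0 = 1, and there is no ∂_3, so H_2 = Z.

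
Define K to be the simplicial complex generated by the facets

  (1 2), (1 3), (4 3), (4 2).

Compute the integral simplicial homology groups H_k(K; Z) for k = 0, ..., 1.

Fix the vertex order 1 < 2 < 3 < 4 and write every simplex with vertices in increasing order. Then dim K = 1 and the simplices of K are:

  0-simplices (4): [1], [2], [3], [4]
  1-simplices (4): [1,2], [1,3], [2,4], [3,4]

so the chain groups are C_0 ≅ Z^4, C_1 ≅ Z^4.

∂_1: C_1 → C_0 sends each edge [p,q] (with p < q) to q − p.
As a 4×4 matrix over Z this has rank 3, with invariant factors (1,1,1).

Computing H_k = (kernel of ∂_k) / (image of ∂_{k+1}):

  H_0: rank C_0 − rank ∂_1 = 4 − 3 = 1, and the invariant factors of ∂_1 are all 1, so H_0 = Z.
  H_1: rank ker ∂_1 − rank ∂_2 = (4 − 3) − 0 = 1, and there is no ∂_2, so H_1 = Z.

(K is a triangulation of the circle S^1.)

H_0 ≅ Z,  H_1 ≅ Z.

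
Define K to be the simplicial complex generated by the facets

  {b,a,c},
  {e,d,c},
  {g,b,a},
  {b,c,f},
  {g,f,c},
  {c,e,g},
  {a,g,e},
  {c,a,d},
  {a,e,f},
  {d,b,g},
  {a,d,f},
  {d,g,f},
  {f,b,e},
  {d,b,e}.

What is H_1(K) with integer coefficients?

H_1 ≅ Z^2.

K has 7 vertices, 21 edges, 14 triangles.
rank ∂_1 = 6, rank ∂_2 = 13 ⇒ b_1 = 21 − 6 − 13 = 2; all invariant factors of ∂_2 are 1 so no torsion. So H_1 = Z^2.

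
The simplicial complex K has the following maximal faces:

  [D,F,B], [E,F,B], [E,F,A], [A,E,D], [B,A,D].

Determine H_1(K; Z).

H_1 ≅ Z.

Fix the vertex order A < B < D < E < F and write every simplex with vertices in increasing order. Then dim K = 2 and the simplices of K are:

  0-simplices (5): A, B, D, E, F
  1-simplices (10): AB, AD, AE, AF, BD, BE, BF, DE, DF, EF
  2-simplices (5): ABD, ADE, AEF, BDF, BEF

so the chain groups are C_0 ≅ Z^5, C_1 ≅ Z^10, C_2 ≅ Z^5.

∂_1: C_1 → C_0 maps an edge to its endpoints' difference, ∂[p,q] = q − p. For instance
  ∂EF = F − E.
The 5×10 boundary matrix has rank 4 and Smith normal form diag(1,1,1,1).

∂_2: C_2 → C_1 acts by ∂[p,q,r] = [q,r] − [p,r] + [p,q]. For instance
  ∂BDF = DF − BF + BD,
  ∂AEF = EF − AF + AE.
As a 10×5 matrix over Z this has rank 5, with invariant factors (1,1,1,1,1).

Reading off H_k = ker ∂_k / im ∂_{k+1}:

  H_1: rank ker ∂_1 − rank ∂_2 = (10 − 4) − 5 = 1, and the invariant factors of ∂_2 are all 1, so H_1 ≅ Z.

(K is a triangulation of the Möbius band.)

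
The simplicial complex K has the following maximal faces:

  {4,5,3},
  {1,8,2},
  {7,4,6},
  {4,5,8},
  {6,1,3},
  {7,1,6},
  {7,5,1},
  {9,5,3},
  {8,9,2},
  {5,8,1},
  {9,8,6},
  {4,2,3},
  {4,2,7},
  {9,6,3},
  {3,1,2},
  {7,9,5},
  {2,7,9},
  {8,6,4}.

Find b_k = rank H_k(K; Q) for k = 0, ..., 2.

Take the total order 1 < 2 < 3 < 4 < 5 < 6 < 7 < 8 < 9 on the vertex set. Then K (dimension 2) consists of the simplices:

  0-simplices (9): [1], [2], [3], [4], [5], [6], [7], [8], [9]
  1-simplices (27): (27 of them)
  2-simplices (18): [1,2,3], [1,2,8], [1,3,6], [1,5,7], [1,5,8], [1,6,7], [2,3,4], [2,4,7], [2,7,9], [2,8,9], [3,4,5], [3,5,9], [3,6,9], [4,5,8], [4,6,7], [4,6,8], [5,7,9], [6,8,9]

so the chain groups are C_0 ≅ Z^9, C_1 ≅ Z^27, C_2 ≅ Z^18.

∂_1: C_1 → C_0 is given by ∂[p,q] = [q] − [p]. For instance
  ∂[1,2] = [2] − [1].
The resulting 9×27 matrix has rank 8, and its Smith normal form has invariant factors (1,1,1,1,1,1,1,1).

Boundary ∂_2: C_2 → C_1 maps a triangle to the signed sum of its edges. For instance
  ∂[2,7,9] = [7,9] − [2,9] + [2,7],
  ∂[1,5,8] = [5,8] − [1,8] + [1,5].
The resulting 27×18 matrix has rank 17, and its Smith normal form has invariant factors (1,1,1,1,1,1,1,1,1,1,1,1,1,1,1,1,1).

Computing H_k = (kernel of ∂_k) / (image of ∂_{k+1}):

  H_0: rank C_0 − rank ∂_1 = 9 − 8 = 1, and the invariant factors of ∂_1 are all 1, so H_0 = Z.
  H_1: rank ker ∂_1 − rank ∂_2 = (27 − 8) − 17 = 2, and the invariant factors of ∂_2 are all 1, so H_1 = Z^2.
  H_2: rank ker ∂_2 − rank ∂_3 = (18 − 17) − 0 = 1, and there is no ∂_3, so H_2 = Z.

Hence the Betti numbers are b_0 = 1, b_1 = 2, b_2 = 1.

b_0 = 1, b_1 = 2, b_2 = 1.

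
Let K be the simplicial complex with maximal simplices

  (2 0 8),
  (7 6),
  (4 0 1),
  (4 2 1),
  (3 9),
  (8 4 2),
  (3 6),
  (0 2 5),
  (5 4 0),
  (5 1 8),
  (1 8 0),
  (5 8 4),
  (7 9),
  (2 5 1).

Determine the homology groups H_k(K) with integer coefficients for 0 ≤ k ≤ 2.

Fix the vertex order 0 < 1 < 2 < 3 < 4 < 5 < 6 < 7 < 8 < 9 and write every simplex with vertices in increasing order. Then dim K = 2 and the simplices of K are:

  0-simplices (10): [0], [1], [2], [3], [4], [5], [6], [7], [8], [9]
  1-simplices (19): [0,1], [0,2], [0,4], [0,5], [0,8], [1,2], [1,4], [1,5], [1,8], [2,4], [2,5], [2,8], [3,6], [3,9], [4,5], [4,8], [5,8], [6,7], [7,9]
  2-simplices (10): [0,1,4], [0,1,8], [0,2,5], [0,2,8], [0,4,5], [1,2,4], [1,2,5], [1,5,8], [2,4,8], [4,5,8]

Hence C_0 ≅ Z^10, C_1 ≅ Z^19, C_2 ≅ Z^10.

∂_1: C_1 → C_0 sends each edge [p,q] (with p < q) to q − p. For instance
  ∂[5,8] = [8] − [5].
This gives a 10×19 integer matrix of rank 8; reducing to Smith normal form yields diagonal entries (1,1,1,1,1,1,1,1).

Boundary ∂_2: C_2 → C_1 maps a triangle to the signed sum of its edges. For instance
  ∂[2,4,8] = [4,8] − [2,8] + [2,4],
  ∂[0,4,5] = [4,5] − [0,5] + [0,4].
The 19×10 boundary matrix has rank 10 and Smith normal form diag(1,1,1,1,1,1,1,1,1,2).

Reading off H_k = ker ∂_k / im ∂_{k+1}:

  H_0: rank C_0 − rank ∂_1 = 10 − 8 = 2, and the invariant factors of ∂_1 are all 1, so H_0 ≅ Z^2.
  H_1: rank ker ∂_1 − rank ∂_2 = (19 − 8) − 10 = 1, and ∂_2 has invariant factor 2 > 1, so H_1 ≅ Z ⊕ Z/2Z.
  H_2: rank ker ∂_2 − rank ∂_3 = (10 − 10) − 0 = 0, and there is no ∂_3, so H_2 ≅ 0.

As a check, the Euler characteristic is 10 − 19 + 10 = 1, which agrees with 2 − 1 + 0 = 1.

H_0 = Z^2,  H_1 = Z ⊕ Z/2Z,  H_2 = 0.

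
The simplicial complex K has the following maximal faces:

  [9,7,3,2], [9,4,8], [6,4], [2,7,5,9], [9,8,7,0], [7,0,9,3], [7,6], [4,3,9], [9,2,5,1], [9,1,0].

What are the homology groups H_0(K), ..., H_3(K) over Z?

We work with the vertex ordering 0 < 1 < 2 < 3 < 4 < 5 < 6 < 7 < 8 < 9. The simplices of K, each written with vertices in increasing order, are:

  0-simplices (10): [0], [1], [2], [3], [4], [5], [6], [7], [8], [9]
  1-simplices (24): (24 of them)
  2-simplices (19): (19 of them)
  3-simplices (5): [0,3,7,9], [0,7,8,9], [1,2,5,9], [2,3,7,9], [2,5,7,9]

so the chain groups are C_0 ≅ Z^10, C_1 ≅ Z^24, C_2 ≅ Z^19, C_3 ≅ Z^5.

The boundary map ∂_1: C_1 → C_0 sends each edge [p,q] (with p < q) to q − p. For instance
  ∂[0,9] = [9] − [0].
As a 10×24 matrix over Z this has rank 9, with invariant factors (1,1,1,1,1,1,1,1,1).

The boundary map ∂_2: C_2 → C_1 sends each 2-simplex [p,q,r] to [q,r] − [p,r] + [p,q]. For instance
  ∂[3,7,9] = [7,9] − [3,9] + [3,7],
  ∂[2,3,9] = [3,9] − [2,9] + [2,3].
This gives a 24×19 integer matrix of rank 14; reducing to Smith normal form yields diagonal entries (1,1,1,1,1,1,1,1,1,1,1,1,1,1).

Boundary ∂_3: C_3 → C_2 sends each 3-simplex σ to the alternating sum Σ_i (−1)^i (σ with its i-th vertex removed). For instance
  ∂[0,7,8,9] = [7,8,9] − [0,8,9] + [0,7,9] − [0,7,8],
  ∂[2,5,7,9] = [5,7,9] − [2,7,9] + [2,5,9] − [2,5,7].
The 19×5 boundary matrix has rank 5 and Smith normal form diag(1,1,1,1,1).

From H_k ≅ ker(∂_k) / im(∂_{k+1}) we obtain:

  H_0: rank C_0 − rank ∂_1 = 10 − 9 = 1, and the invariant factors of ∂_1 are all 1, so H_0 ≅ Z.
  H_1: rank ker ∂_1 − rank ∂_2 = (24 − 9) − 14 = 1, and the invariant factors of ∂_2 are all 1, so H_1 ≅ Z.
  H_2: rank ker ∂_2 − rank ∂_3 = (19 − 14) − 5 = 0, and the invariant factors of ∂_3 are all 1, so H_2 ≅ 0.
  H_3: rank ker ∂_3 − rank ∂_4 = (5 − 5) − 0 = 0, and there is no ∂_4, so H_3 ≅ 0.

H_0 ≅ Z,  H_1 ≅ Z,  H_2 = 0,  H_3 = 0.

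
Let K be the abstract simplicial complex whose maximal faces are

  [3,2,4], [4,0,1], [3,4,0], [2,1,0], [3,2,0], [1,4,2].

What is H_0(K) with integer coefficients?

Take the total order 0 < 1 < 2 < 3 < 4 on the vertex set. Then K (dimension 2) consists of the simplices:

  0-simplices (5): [0], [1], [2], [3], [4]
  1-simplices (9): [0,1], [0,2], [0,3], [0,4], [1,2], [1,4], [2,3], [2,4], [3,4]
  2-simplices (6): [0,1,2], [0,1,4], [0,2,3], [0,3,4], [1,2,4], [2,3,4]

giving chain groups C_0 ≅ Z^5, C_1 ≅ Z^9, C_2 ≅ Z^6.

The boundary map ∂_1: C_1 → C_0 sends each edge [p,q] (with p < q) to q − p.
This gives a 5×9 integer matrix of rank 4; reducing to Smith normal form yields diagonal entries (1,1,1,1).

Boundary ∂_2: C_2 → C_1 maps a triangle to the signed sum of its edges. For instance
  ∂[2,3,4] = [3,4] − [2,4] + [2,3],
  ∂[1,2,4] = [2,4] − [1,4] + [1,2].
As a 9×6 matrix over Z this has rank 5, with invariant factors (1,1,1,1,1).

Now H_k = ker ∂_k / im ∂_{k+1}, so:

  H_0: rank C_0 − rank ∂_1 = 5 − 4 = 1, and the invariant factors of ∂_1 are all 1, so H_0 ≅ Z.

(K is a triangulation of the 2-sphere S^2.)

H_0 = Z.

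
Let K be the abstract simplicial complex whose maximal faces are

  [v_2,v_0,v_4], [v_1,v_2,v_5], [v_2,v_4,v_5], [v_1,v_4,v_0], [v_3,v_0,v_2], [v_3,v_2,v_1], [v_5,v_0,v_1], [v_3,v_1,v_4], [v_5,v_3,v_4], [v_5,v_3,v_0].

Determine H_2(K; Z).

We work with the vertex ordering v_0 < v_1 < v_2 < v_3 < v_4 < v_5. The simplices of K, each written with vertices in increasing order, are:

  0-simplices (6): [v_0], [v_1], [v_2], [v_3], [v_4], [v_5]
  1-simplices (15): (15 of them)
  2-simplices (10): [v_0,v_1,v_4], [v_0,v_1,v_5], [v_0,v_2,v_3], [v_0,v_2,v_4], [v_0,v_3,v_5], [v_1,v_2,v_3], [v_1,v_2,v_5], [v_1,v_3,v_4], [v_2,v_4,v_5], [v_3,v_4,v_5]

Hence C_0 ≅ Z^6, C_1 ≅ Z^15, C_2 ≅ Z^10.

Boundary ∂_1: C_1 → C_0 sends each edge [p,q] (with p < q) to q − p.
The resulting 6×15 matrix has rank 5, and its Smith normal form has invariant factors (1,1,1,1,1).

Boundary ∂_2: C_2 → C_1 acts by ∂[p,q,r] = [q,r] − [p,r] + [p,q]. For instance
  ∂[v_1,v_2,v_3] = [v_2,v_3] − [v_1,v_3] + [v_1,v_2],
  ∂[v_1,v_2,v_5] = [v_2,v_5] − [v_1,v_5] + [v_1,v_2].
This gives a 15×10 integer matrix of rank 10; reducing to Smith normal form yields diagonal entries (1,1,1,1,1,1,1,1,1,2).

Computing H_k = (kernel of ∂_k) / (image of ∂_{k+1}):

  H_2: rank ker ∂_2 − rank ∂_3 = (10 − 10) − 0 = 0, and there is no ∂_3, so H_2 ≅ 0.

H_2 ≅ 0.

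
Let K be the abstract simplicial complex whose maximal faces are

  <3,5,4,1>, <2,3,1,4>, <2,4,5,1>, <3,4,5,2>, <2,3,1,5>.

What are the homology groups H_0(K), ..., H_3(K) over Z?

K has 5 vertices, 10 edges, 10 triangles, 5 3-simplices.
rank ∂_0 = 0, rank ∂_1 = 4 ⇒ b_0 = 5 − 0 − 4 = 1; all invariant factors of ∂_1 are 1 so no torsion. So H_0 = Z.
rank ∂_1 = 4, rank ∂_2 = 6 ⇒ b_1 = 10 − 4 − 6 = 0; all invariant factors of ∂_2 are 1 so no torsion. So H_1 = 0.
rank ∂_2 = 6, rank ∂_3 = 4 ⇒ b_2 = 10 − 6 − 4 = 0; all invariant factors of ∂_3 are 1 so no torsion. So H_2 = 0.
rank ∂_3 = 4, rank ∂_4 = 0 ⇒ b_3 = 5 − 4 − 0 = 1. So H_3 = Z.

H_0 ≅ Z,  H_1 = 0,  H_2 = 0,  H_3 ≅ Z.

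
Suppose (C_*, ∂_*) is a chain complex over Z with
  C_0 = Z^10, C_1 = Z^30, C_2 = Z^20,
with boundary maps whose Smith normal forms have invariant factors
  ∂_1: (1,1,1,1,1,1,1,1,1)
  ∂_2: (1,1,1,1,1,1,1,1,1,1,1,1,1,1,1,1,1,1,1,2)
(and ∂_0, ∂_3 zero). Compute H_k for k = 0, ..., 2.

H_0 = Z,  H_1 = Z ⊕ Z_2,  H_2 = 0.

H_0: b_0 = 10 − 0 − 9 = 1; torsion from ∂_1 factors > 1: none. So H_0 = Z.
H_1: b_1 = 30 − 9 − 20 = 1; torsion from ∂_2 factors > 1: [2]. So H_1 = Z ⊕ Z_2.
H_2: b_2 = 20 − 20 − 0 = 0; torsion from ∂_3 factors > 1: none. So H_2 = 0.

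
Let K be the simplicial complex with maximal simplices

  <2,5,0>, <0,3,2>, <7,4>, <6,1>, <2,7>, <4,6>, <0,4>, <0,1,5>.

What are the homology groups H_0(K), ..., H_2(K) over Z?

H_0 ≅ Z,  H_1 ≅ Z^2,  H_2 = 0.

Take the total order 0 < 1 < 2 < 3 < 4 < 5 < 6 < 7 on the vertex set. Then K (dimension 2) consists of the simplices:

  0-simplices (8): [0], [1], [2], [3], [4], [5], [6], [7]
  1-simplices (12): [0,1], [0,2], [0,3], [0,4], [0,5], [1,5], [1,6], [2,3], [2,5], [2,7], [4,6], [4,7]
  2-simplices (3): [0,1,5], [0,2,3], [0,2,5]

giving chain groups C_0 ≅ Z^8, C_1 ≅ Z^12, C_2 ≅ Z^3.

∂_1: C_1 → C_0 sends each edge [p,q] (with p < q) to q − p. For instance
  ∂[0,5] = [5] − [0].
As a 8×12 matrix over Z this has rank 7, with invariant factors (1,1,1,1,1,1,1).

∂_2: C_2 → C_1 acts by ∂[p,q,r] = [q,r] − [p,r] + [p,q]. For instance
  ∂[0,2,5] = [2,5] − [0,5] + [0,2],
  ∂[0,2,3] = [2,3] − [0,3] + [0,2].
The 12×3 boundary matrix has rank 3 and Smith normal form diag(1,1,1).

From H_k ≅ ker(∂_k) / im(∂_{k+1}) we obtain:

  H_0: rank C_0 − rank ∂_1 = 8 − 7 = 1, and the invariant factors of ∂_1 are all 1, so H_0 = Z.
  H_1: rank ker ∂_1 − rank ∂_2 = (12 − 7) − 3 = 2, and the invariant factors of ∂_2 are all 1, so H_1 = Z^2.
  H_2: rank ker ∂_2 − rank ∂_3 = (3 − 3) − 0 = 0, and there is no ∂_3, so H_2 = 0.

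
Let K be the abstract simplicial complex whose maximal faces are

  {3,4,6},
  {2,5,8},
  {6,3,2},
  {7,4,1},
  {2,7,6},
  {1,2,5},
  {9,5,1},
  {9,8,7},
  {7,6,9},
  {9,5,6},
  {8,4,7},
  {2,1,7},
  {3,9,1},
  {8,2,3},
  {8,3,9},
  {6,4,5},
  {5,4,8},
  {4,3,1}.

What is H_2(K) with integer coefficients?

H_2 = Z.

Order the vertices as 1 < 2 < 3 < 4 < 5 < 6 < 7 < 8 < 9. Listing each simplex with vertices in this order, K has dimension 2 with simplices:

  0-simplices (9): [1], [2], [3], [4], [5], [6], [7], [8], [9]
  1-simplices (27): (27 of them)
  2-simplices (18): [1,2,5], [1,2,7], [1,3,4], [1,3,9], [1,4,7], [1,5,9], [2,3,6], [2,3,8], [2,5,8], [2,6,7], [3,4,6], [3,8,9], [4,5,6], [4,5,8], [4,7,8], [5,6,9], [6,7,9], [7,8,9]

giving chain groups C_0 ≅ Z^9, C_1 ≅ Z^27, C_2 ≅ Z^18.

Boundary ∂_1: C_1 → C_0 maps an edge to its endpoints' difference, ∂[p,q] = q − p.
The 9×27 boundary matrix has rank 8 and Smith normal form diag(1,1,1,1,1,1,1,1).

∂_2: C_2 → C_1 acts by ∂[p,q,r] = [q,r] − [p,r] + [p,q]. For instance
  ∂[4,7,8] = [7,8] − [4,8] + [4,7],
  ∂[2,5,8] = [5,8] − [2,8] + [2,5].
The 27×18 boundary matrix has rank 17 and Smith normal form diag(1,1,1,1,1,1,1,1,1,1,1,1,1,1,1,1,1).

Now H_k = ker ∂_k / im ∂_{k+1}, so:

  H_2: rank ker ∂_2 − rank ∂_3 = (18 − 17) − 0 = 1, and there is no ∂_3, so H_2 = Z.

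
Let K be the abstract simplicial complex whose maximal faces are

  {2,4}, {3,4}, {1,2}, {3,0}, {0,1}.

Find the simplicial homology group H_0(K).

K has 5 vertices, 5 edges.
rank ∂_0 = 0, rank ∂_1 = 4 ⇒ b_0 = 5 − 0 − 4 = 1; all invariant factors of ∂_1 are 1 so no torsion. So H_0 = Z.

H_0 ≅ Z.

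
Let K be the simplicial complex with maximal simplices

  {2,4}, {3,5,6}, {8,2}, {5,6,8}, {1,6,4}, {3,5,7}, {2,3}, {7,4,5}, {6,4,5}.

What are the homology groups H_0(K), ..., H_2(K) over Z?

H_0 ≅ Z,  H_1 ≅ Z^2,  H_2 = 0.

Take the total order 1 < 2 < 3 < 4 < 5 < 6 < 7 < 8 on the vertex set. Then K (dimension 2) consists of the simplices:

  0-simplices (8): [1], [2], [3], [4], [5], [6], [7], [8]
  1-simplices (15): [1,4], [1,6], [2,3], [2,4], [2,8], [3,5], [3,6], [3,7], [4,5], [4,6], [4,7], [5,6], [5,7], [5,8], [6,8]
  2-simplices (6): [1,4,6], [3,5,6], [3,5,7], [4,5,6], [4,5,7], [5,6,8]

Hence C_0 ≅ Z^8, C_1 ≅ Z^15, C_2 ≅ Z^6.

∂_1: C_1 → C_0 sends each edge [p,q] (with p < q) to q − p.
The resulting 8×15 matrix has rank 7, and its Smith normal form has invariant factors (1,1,1,1,1,1,1).

∂_2: C_2 → C_1 acts by ∂[p,q,r] = [q,r] − [p,r] + [p,q]. For instance
  ∂[4,5,6] = [5,6] − [4,6] + [4,5],
  ∂[5,6,8] = [6,8] − [5,8] + [5,6].
As a 15×6 matrix over Z this has rank 6, with invariant factors (1,1,1,1,1,1).

Now H_k = ker ∂_k / im ∂_{k+1}, so:

  H_0: rank C_0 − rank ∂_1 = 8 − 7 = 1, and the invariant factors of ∂_1 are all 1, so H_0 = Z.
  H_1: rank ker ∂_1 − rank ∂_2 = (15 − 7) − 6 = 2, and the invariant factors of ∂_2 are all 1, so H_1 = Z^2.
  H_2: rank ker ∂_2 − rank ∂_3 = (6 − 6) − 0 = 0, and there is no ∂_3, so H_2 = 0.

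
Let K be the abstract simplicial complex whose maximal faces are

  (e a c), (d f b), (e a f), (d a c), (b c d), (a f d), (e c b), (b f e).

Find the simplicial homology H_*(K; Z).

H_0 ≅ Z,  H_1 = 0,  H_2 ≅ Z.

Fix the vertex order a < b < c < d < e < f and write every simplex with vertices in increasing order. Then dim K = 2 and the simplices of K are:

  0-simplices (6): a, b, c, d, e, f
  1-simplices (12): ac, ad, ae, af, bc, bd, be, bf, cd, ce, df, ef
  2-simplices (8): acd, ace, adf, aef, bcd, bce, bdf, bef

giving chain groups C_0 ≅ Z^6, C_1 ≅ Z^12, C_2 ≅ Z^8.

∂_1: C_1 → C_0 maps an edge to its endpoints' difference, ∂[p,q] = q − p. For instance
  ∂cd = d − c.
The 6×12 boundary matrix has rank 5 and Smith normal form diag(1,1,1,1,1).

Boundary ∂_2: C_2 → C_1 sends each 2-simplex [p,q,r] to [q,r] − [p,r] + [p,q]. For instance
  ∂acd = cd − ad + ac,
  ∂ace = ce − ae + ac.
This gives a 12×8 integer matrix of rank 7; reducing to Smith normal form yields diagonal entries (1,1,1,1,1,1,1).

Computing H_k = (kernel of ∂_k) / (image of ∂_{k+1}):

  H_0: rank C_0 − rank ∂_1 = 6 − 5 = 1, and the invariant factors of ∂_1 are all 1, so H_0 ≅ Z.
  H_1: rank ker ∂_1 − rank ∂_2 = (12 − 5) − 7 = 0, and the invariant factors of ∂_2 are all 1, so H_1 ≅ 0.
  H_2: rank ker ∂_2 − rank ∂_3 = (8 − 7) − 0 = 1, and there is no ∂_3, so H_2 ≅ Z.

(K is a triangulation of the 2-sphere S^2.)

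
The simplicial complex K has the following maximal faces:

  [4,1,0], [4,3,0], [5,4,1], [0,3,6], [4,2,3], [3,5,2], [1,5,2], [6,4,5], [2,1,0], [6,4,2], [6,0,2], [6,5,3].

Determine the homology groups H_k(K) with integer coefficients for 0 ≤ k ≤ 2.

H_0 ≅ Z,  H_1 ≅ Z/2,  H_2 = 0.

K has 7 vertices, 18 edges, 12 triangles.
rank ∂_0 = 0, rank ∂_1 = 6 ⇒ b_0 = 7 − 0 − 6 = 1; all invariant factors of ∂_1 are 1 so no torsion. So H_0 = Z.
rank ∂_1 = 6, rank ∂_2 = 12 ⇒ b_1 = 18 − 6 − 12 = 0; ∂_2 has invariant factor(s) [2] giving torsion. So H_1 = Z/2.
rank ∂_2 = 12, rank ∂_3 = 0 ⇒ b_2 = 12 − 12 − 0 = 0. So H_2 = 0.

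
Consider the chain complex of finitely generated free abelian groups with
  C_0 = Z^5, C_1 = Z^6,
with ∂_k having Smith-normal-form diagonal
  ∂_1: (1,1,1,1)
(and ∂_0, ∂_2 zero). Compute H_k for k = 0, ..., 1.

H_0 = Z,  H_1 = Z^2.

H_0: b_0 = 5 − 0 − 4 = 1; torsion from ∂_1 factors > 1: none. So H_0 = Z.
H_1: b_1 = 6 − 4 − 0 = 2; torsion from ∂_2 factors > 1: none. So H_1 = Z^2.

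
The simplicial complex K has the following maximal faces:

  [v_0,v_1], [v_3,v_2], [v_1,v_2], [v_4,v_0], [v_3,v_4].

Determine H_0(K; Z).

H_0 = Z.

K has 5 vertices, 5 edges.
rank ∂_0 = 0, rank ∂_1 = 4 ⇒ b_0 = 5 − 0 − 4 = 1; all invariant factors of ∂_1 are 1 so no torsion. So H_0 = Z.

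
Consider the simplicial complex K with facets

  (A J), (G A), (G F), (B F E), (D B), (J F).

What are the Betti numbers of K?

We work with the vertex ordering A < B < D < E < F < G < J. The simplices of K, each written with vertices in increasing order, are:

  0-simplices (7): A, B, D, E, F, G, J
  1-simplices (8): AG, AJ, BD, BE, BF, EF, FG, FJ
  2-simplices (1): BEF

Hence C_0 ≅ Z^7, C_1 ≅ Z^8, C_2 ≅ Z^1.

Boundary ∂_1: C_1 → C_0 maps an edge to its endpoints' difference, ∂[p,q] = q − p. For instance
  ∂EF = F − E.
This gives a 7×8 integer matrix of rank 6; reducing to Smith normal form yields diagonal entries (1,1,1,1,1,1).

The boundary map ∂_2: C_2 → C_1 acts by ∂[p,q,r] = [q,r] − [p,r] + [p,q]. For instance
  ∂BEF = EF − BF + BE.
The 8×1 boundary matrix has rank 1 and Smith normal form diag(1).

Computing H_k = (kernel of ∂_k) / (image of ∂_{k+1}):

  H_0: rank C_0 − rank ∂_1 = 7 − 6 = 1, and the invariant factors of ∂_1 are all 1, so H_0 ≅ Z.
  H_1: rank ker ∂_1 − rank ∂_2 = (8 − 6) − 1 = 1, and the invariant factors of ∂_2 are all 1, so H_1 ≅ Z.
  H_2: rank ker ∂_2 − rank ∂_3 = (1 − 1) − 0 = 0, and there is no ∂_3, so H_2 ≅ 0.

As a check, the Euler characteristic is 7 − 8 + 1 = 0, which agrees with 1 − 1 + 0 = 0.

Hence the Betti numbers are b_0 = 1, b_1 = 1, b_2 = 0.

b_0 = 1, b_1 = 1, b_2 = 0.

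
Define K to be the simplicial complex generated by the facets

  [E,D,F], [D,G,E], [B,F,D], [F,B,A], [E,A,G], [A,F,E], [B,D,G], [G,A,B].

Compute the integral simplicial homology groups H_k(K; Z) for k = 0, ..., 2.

K has 6 vertices, 12 edges, 8 triangles.
rank ∂_0 = 0, rank ∂_1 = 5 ⇒ b_0 = 6 − 0 − 5 = 1; all invariant factors of ∂_1 are 1 so no torsion. So H_0 ≅ Z.
rank ∂_1 = 5, rank ∂_2 = 7 ⇒ b_1 = 12 − 5 − 7 = 0; all invariant factors of ∂_2 are 1 so no torsion. So H_1 ≅ 0.
rank ∂_2 = 7, rank ∂_3 = 0 ⇒ b_2 = 8 − 7 − 0 = 1. So H_2 ≅ Z.

H_0 ≅ Z,  H_1 = 0,  H_2 ≅ Z.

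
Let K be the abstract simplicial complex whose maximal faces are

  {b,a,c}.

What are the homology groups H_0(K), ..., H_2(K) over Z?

Take the total order a < b < c on the vertex set. Then K (dimension 2) consists of the simplices:

  0-simplices (3): a, b, c
  1-simplices (3): ab, ac, bc
  2-simplices (1): abc

giving chain groups C_0 ≅ Z^3, C_1 ≅ Z^3, C_2 ≅ Z^1.

The boundary map ∂_1: C_1 → C_0 sends each edge [p,q] (with p < q) to q − p. For instance
  ∂ab = b − a.
As a 3×3 matrix over Z this has rank 2, with invariant factors (1,1).

The boundary map ∂_2: C_2 → C_1 maps a triangle to the signed sum of its edges. For instance
  ∂abc = bc − ac + ab.
The 3×1 boundary matrix has rank 1 and Smith normal form diag(1).

Computing H_k = (kernel of ∂_k) / (image of ∂_{k+1}):

  H_0: rank C_0 − rank ∂_1 = 3 − 2 = 1, and the invariant factors of ∂_1 are all 1, so H_0 = Z.
  H_1: rank ker ∂_1 − rank ∂_2 = (3 − 2) − 1 = 0, and the invariant factors of ∂_2 are all 1, so H_1 = 0.
  H_2: rank ker ∂_2 − rank ∂_3 = (1 − 1) − 0 = 0, and there is no ∂_3, so H_2 = 0.

H_0 ≅ Z,  H_1 = 0,  H_2 = 0.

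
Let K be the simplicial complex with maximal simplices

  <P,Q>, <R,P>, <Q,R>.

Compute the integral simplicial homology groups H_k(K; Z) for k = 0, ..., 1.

H_0 = Z,  H_1 = Z.

Order the vertices as P < Q < R. Listing each simplex with vertices in this order, K has dimension 1 with simplices:

  0-simplices (3): P, Q, R
  1-simplices (3): PQ, PR, QR

so the chain groups are C_0 ≅ Z^3, C_1 ≅ Z^3.

∂_1: C_1 → C_0 maps an edge to its endpoints' difference, ∂[p,q] = q − p. For instance
  ∂PQ = Q − P.
The resulting 3×3 matrix has rank 2, and its Smith normal form has invariant factors (1,1).

Computing H_k = (kernel of ∂_k) / (image of ∂_{k+1}):

  H_0: rank C_0 − rank ∂_1 = 3 − 2 = 1, and the invariant factors of ∂_1 are all 1, so H_0 ≅ Z.
  H_1: rank ker ∂_1 − rank ∂_2 = (3 − 2) − 0 = 1, and there is no ∂_2, so H_1 ≅ Z.

As a check, the Euler characteristic is 3 − 3 = 0, which agrees with 1 − 1 = 0.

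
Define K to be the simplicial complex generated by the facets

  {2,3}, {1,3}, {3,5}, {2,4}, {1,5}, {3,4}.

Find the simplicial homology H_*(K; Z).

Order the vertices as 1 < 2 < 3 < 4 < 5. Listing each simplex with vertices in this order, K has dimension 1 with simplices:

  0-simplices (5): [1], [2], [3], [4], [5]
  1-simplices (6): [1,3], [1,5], [2,3], [2,4], [3,4], [3,5]

giving chain groups C_0 ≅ Z^5, C_1 ≅ Z^6.

The boundary map ∂_1: C_1 → C_0 is given by ∂[p,q] = [q] − [p].
As a 5×6 matrix over Z this has rank 4, with invariant factors (1,1,1,1).

Computing H_k = (kernel of ∂_k) / (image of ∂_{k+1}):

  H_0: rank C_0 − rank ∂_1 = 5 − 4 = 1, and the invariant factors of ∂_1 are all 1, so H_0 ≅ Z.
  H_1: rank ker ∂_1 − rank ∂_2 = (6 − 4) − 0 = 2, and there is no ∂_2, so H_1 ≅ Z^2.

H_0 = Z,  H_1 = Z^2.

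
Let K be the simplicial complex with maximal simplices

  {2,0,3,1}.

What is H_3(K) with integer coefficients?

H_3 = 0.

Take the total order 0 < 1 < 2 < 3 on the vertex set. Then K (dimension 3) consists of the simplices:

  0-simplices (4): [0], [1], [2], [3]
  1-simplices (6): [0,1], [0,2], [0,3], [1,2], [1,3], [2,3]
  2-simplices (4): [0,1,2], [0,1,3], [0,2,3], [1,2,3]
  3-simplices (1): [0,1,2,3]

giving chain groups C_0 ≅ Z^4, C_1 ≅ Z^6, C_2 ≅ Z^4, C_3 ≅ Z^1.

The boundary map ∂_1: C_1 → C_0 maps an edge to its endpoints' difference, ∂[p,q] = q − p.
The 4×6 boundary matrix has rank 3 and Smith normal form diag(1,1,1).

Boundary ∂_2: C_2 → C_1 acts by ∂[p,q,r] = [q,r] − [p,r] + [p,q]. For instance
  ∂[0,1,3] = [1,3] − [0,3] + [0,1],
  ∂[0,2,3] = [2,3] − [0,3] + [0,2].
This gives a 6×4 integer matrix of rank 3; reducing to Smith normal form yields diagonal entries (1,1,1).

Boundary ∂_3: C_3 → C_2 sends each 3-simplex σ to the alternating sum Σ_i (−1)^i (σ with its i-th vertex removed). For instance
  ∂[0,1,2,3] = [1,2,3] − [0,2,3] + [0,1,3] − [0,1,2].
This gives a 4×1 integer matrix of rank 1; reducing to Smith normal form yields diagonal entries (1).

Computing H_k = (kernel of ∂_k) / (image of ∂_{k+1}):

  H_3: rank ker ∂_3 − rank ∂_4 = (1 − 1) − 0 = 0, and there is no ∂_4, so H_3 = 0.

(K is a triangulation of the 3-simplex.)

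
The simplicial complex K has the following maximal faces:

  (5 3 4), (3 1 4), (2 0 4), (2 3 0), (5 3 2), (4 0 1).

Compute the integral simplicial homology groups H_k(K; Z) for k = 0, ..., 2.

Take the total order 0 < 1 < 2 < 3 < 4 < 5 on the vertex set. Then K (dimension 2) consists of the simplices:

  0-simplices (6): [0], [1], [2], [3], [4], [5]
  1-simplices (12): [0,1], [0,2], [0,3], [0,4], [1,3], [1,4], [2,3], [2,4], [2,5], [3,4], [3,5], [4,5]
  2-simplices (6): [0,1,4], [0,2,3], [0,2,4], [1,3,4], [2,3,5], [3,4,5]

Hence C_0 ≅ Z^6, C_1 ≅ Z^12, C_2 ≅ Z^6.

The boundary map ∂_1: C_1 → C_0 is given by ∂[p,q] = [q] − [p]. For instance
  ∂[2,5] = [5] − [2].
As a 6×12 matrix over Z this has rank 5, with invariant factors (1,1,1,1,1).

Boundary ∂_2: C_2 → C_1 acts by ∂[p,q,r] = [q,r] − [p,r] + [p,q]. For instance
  ∂[0,1,4] = [1,4] − [0,4] + [0,1],
  ∂[1,3,4] = [3,4] − [1,4] + [1,3].
As a 12×6 matrix over Z this has rank 6, with invariant factors (1,1,1,1,1,1).

Now H_k = ker ∂_k / im ∂_{k+1}, so:

  H_0: rank C_0 − rank ∂_1 = 6 − 5 = 1, and the invariant factors of ∂_1 are all 1, so H_0 ≅ Z.
  H_1: rank ker ∂_1 − rank ∂_2 = (12 − 5) − 6 = 1, and the invariant factors of ∂_2 are all 1, so H_1 ≅ Z.
  H_2: rank ker ∂_2 − rank ∂_3 = (6 − 6) − 0 = 0, and there is no ∂_3, so H_2 ≅ 0.

As a check, the Euler characteristic is 6 − 12 + 6 = 0, which agrees with 1 − 1 + 0 = 0.

H_0 = Z,  H_1 = Z,  H_2 = 0.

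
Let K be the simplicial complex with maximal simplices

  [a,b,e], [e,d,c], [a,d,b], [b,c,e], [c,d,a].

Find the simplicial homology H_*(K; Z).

K has 5 vertices, 10 edges, 5 triangles.
rank ∂_0 = 0, rank ∂_1 = 4 ⇒ b_0 = 5 − 0 − 4 = 1; all invariant factors of ∂_1 are 1 so no torsion. So H_0 = Z.
rank ∂_1 = 4, rank ∂_2 = 5 ⇒ b_1 = 10 − 4 − 5 = 1; all invariant factors of ∂_2 are 1 so no torsion. So H_1 = Z.
rank ∂_2 = 5, rank ∂_3 = 0 ⇒ b_2 = 5 − 5 − 0 = 0. So H_2 = 0.

H_0 ≅ Z,  H_1 ≅ Z,  H_2 = 0.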